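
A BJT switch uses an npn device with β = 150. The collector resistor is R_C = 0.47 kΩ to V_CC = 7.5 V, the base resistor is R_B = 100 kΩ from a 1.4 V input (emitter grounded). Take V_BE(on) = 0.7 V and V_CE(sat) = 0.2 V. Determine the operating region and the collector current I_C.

Assume active. Base-emitter loop: I_B = (V_BB − V_BE)/R_B = (1.4 − 0.7)/100 = 0.007 mA.
I_C = β·I_B = 150×0.007 = 1.05 mA.
V_CE = V_CC − I_C·R_C = 7.5 − 1.05×0.47 = 7.01 V > V_CE(sat), so the active-region assumption holds.

active; I_C ≈ 1 mA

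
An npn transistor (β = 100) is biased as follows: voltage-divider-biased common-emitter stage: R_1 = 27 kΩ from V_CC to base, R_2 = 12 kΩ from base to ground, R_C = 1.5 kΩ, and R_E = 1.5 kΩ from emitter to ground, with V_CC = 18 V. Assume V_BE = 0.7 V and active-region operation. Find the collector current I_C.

Thevenize the base divider: V_Th = V_CC·R_2/(R_1+R_2) = 18×12/39 = 5.54 V, R_Th = R_1‖R_2 = 8.31 kΩ.
Base-emitter loop: V_Th = I_B·R_Th + V_BE + (β+1)I_B·R_E, so I_B = (5.54 − 0.7) / (8.31 + 101×1.5) = 0.0303 mA.
I_C = β·I_B = 100×0.0303 = 3.03 mA, and I_E = (β+1)I_B = 3.06 mA.
V_CE = V_CC − I_C·R_C − I_E·R_E = 18 − 3.03×1.5 − 3.06×1.5 = 8.87 V.
V_CE = 8.87 V > 0.2 V confirms active-region operation.

I_C ≈ 3 mA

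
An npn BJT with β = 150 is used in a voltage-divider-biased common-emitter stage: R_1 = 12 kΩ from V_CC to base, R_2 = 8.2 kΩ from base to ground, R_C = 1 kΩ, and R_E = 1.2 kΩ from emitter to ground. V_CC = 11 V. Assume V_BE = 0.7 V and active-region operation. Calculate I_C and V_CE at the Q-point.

I_C ≈ 3 mA, V_CE ≈ 4.3 V

Thevenize the base divider: V_Th = V_CC·R_2/(R_1+R_2) = 11×8.2/20.2 = 4.47 V, R_Th = R_1‖R_2 = 4.87 kΩ.
Base-emitter loop: V_Th = I_B·R_Th + V_BE + (β+1)I_B·R_E, so I_B = (4.47 − 0.7) / (4.87 + 151×1.2) = 0.0202 mA.
I_C = β·I_B = 150×0.0202 = 3.04 mA, and I_E = (β+1)I_B = 3.06 mA.
V_CE = V_CC − I_C·R_C − I_E·R_E = 11 − 3.04×1 − 3.06×1.2 = 4.3 V.
V_CE = 4.3 V > 0.2 V confirms active-region operation.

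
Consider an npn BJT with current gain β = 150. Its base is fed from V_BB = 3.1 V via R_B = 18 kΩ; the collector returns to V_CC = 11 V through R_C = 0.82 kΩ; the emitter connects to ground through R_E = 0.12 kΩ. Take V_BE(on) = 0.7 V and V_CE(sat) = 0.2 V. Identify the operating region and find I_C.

Assume active. Base-emitter loop: I_B = (V_BB − V_BE)/(R_B + (β+1)R_E) = (3.1 − 0.7)/(18 + 151×0.12) = 0.0664 mA.
I_C = β·I_B = 150×0.0664 = 9.97 mA.
V_CE = V_CC − I_C·R_C − I_E·R_E = 11 − 9.97×0.82 − 10×0.12 = 1.62 V > V_CE(sat), so the active-region assumption holds.

active; I_C ≈ 10 mA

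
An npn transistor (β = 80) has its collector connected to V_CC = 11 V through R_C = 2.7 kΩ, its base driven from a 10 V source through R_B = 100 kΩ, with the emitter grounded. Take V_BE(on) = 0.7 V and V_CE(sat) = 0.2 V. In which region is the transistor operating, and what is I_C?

Assume active: I_B = (10 − 0.7)/100 = 0.093 mA, giving I_C = β·I_B = 7.44 mA.
But then V_CE = 11 − 7.44×2.7 = -9.09 V < V_CE(sat) = 0.2 V — impossible in the active region.
So the transistor is saturated. With V_CE = 0.2 V, I_C = (V_CC − 0.2)/R_C = 10.8/2.7 = 4 mA.
Check: β·I_B = 7.44 mA > I_C = 4 mA, confirming saturation.

saturation; I_C ≈ 4 mA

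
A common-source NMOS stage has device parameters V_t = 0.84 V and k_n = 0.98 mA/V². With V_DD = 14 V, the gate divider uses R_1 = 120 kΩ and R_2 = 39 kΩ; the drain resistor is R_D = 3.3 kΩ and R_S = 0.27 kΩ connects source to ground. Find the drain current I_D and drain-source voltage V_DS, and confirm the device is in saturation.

V_G = V_DD·R_2/(R_1+R_2) = 14×39/159 = 3.43 V.
Assume saturation: I_D = (k_n/2)(V_GS − V_t)² with V_GS = V_G − I_D·R_S = 3.43 − 0.27·I_D.
Substituting gives 0.0357·I_D² − 1.69·I_D + 3.3 = 0, with roots I_D = 2.04 or 45.2 mA.
The root I_D = 45.2 mA gives V_GS = -8.76 V ≤ V_t, so take I_D = 2.04 mA.
Then V_GS = 2.88 V and V_DS = V_DD − I_D(R_D+R_S) = 14 − 2.04×3.57 = 6.7 V.
Saturation requires V_DS ≥ V_GS − V_t = 2.04 V; 6.7 ≥ 2.04 ✓.

I_D ≈ 2 mA, V_DS ≈ 6.7 V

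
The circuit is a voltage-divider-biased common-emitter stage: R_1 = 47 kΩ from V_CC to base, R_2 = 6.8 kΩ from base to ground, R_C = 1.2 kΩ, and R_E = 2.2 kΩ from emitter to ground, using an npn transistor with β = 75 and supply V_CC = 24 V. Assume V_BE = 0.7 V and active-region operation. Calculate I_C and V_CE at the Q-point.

Thevenize the base divider: V_Th = V_CC·R_2/(R_1+R_2) = 24×6.8/53.8 = 3.03 V, R_Th = R_1‖R_2 = 5.94 kΩ.
Base-emitter loop: V_Th = I_B·R_Th + V_BE + (β+1)I_B·R_E, so I_B = (3.03 − 0.7) / (5.94 + 76×2.2) = 0.0135 mA.
I_C = β·I_B = 75×0.0135 = 1.01 mA, and I_E = (β+1)I_B = 1.02 mA.
V_CE = V_CC − I_C·R_C − I_E·R_E = 24 − 1.01×1.2 − 1.02×2.2 = 20.5 V.
V_CE = 20.5 V > 0.2 V confirms active-region operation.

I_C ≈ 1 mA, V_CE ≈ 21 V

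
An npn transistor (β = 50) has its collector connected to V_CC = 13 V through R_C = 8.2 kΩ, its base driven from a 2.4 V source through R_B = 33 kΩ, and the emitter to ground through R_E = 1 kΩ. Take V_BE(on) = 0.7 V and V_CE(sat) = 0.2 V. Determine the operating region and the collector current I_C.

Assume active. Base-emitter loop: I_B = (V_BB − V_BE)/(R_B + (β+1)R_E) = (2.4 − 0.7)/(33 + 51×1) = 0.0202 mA.
I_C = β·I_B = 50×0.0202 = 1.01 mA.
V_CE = V_CC − I_C·R_C − I_E·R_E = 13 − 1.01×8.2 − 1.03×1 = 3.67 V > V_CE(sat), so the active-region assumption holds.

active; I_C ≈ 1 mA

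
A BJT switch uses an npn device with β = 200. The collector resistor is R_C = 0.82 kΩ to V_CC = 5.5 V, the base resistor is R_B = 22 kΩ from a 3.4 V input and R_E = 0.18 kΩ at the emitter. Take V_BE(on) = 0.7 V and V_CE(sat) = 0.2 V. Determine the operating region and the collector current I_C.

Assume active: I_B = (3.4 − 0.7)/(22 + 201×0.18) = 0.0464 mA, I_C = β·I_B = 9.28 mA.
Then V_CE = 5.5 − 9.28×0.82 − 9.33×0.18 = -3.79 V < 0.2 V — the active assumption fails.
Re-solve with V_CE = 0.2 V. KCL at the emitter: V_E/R_E = (V_BB−0.7−V_E)/R_B + (V_CC−0.2−V_E)/R_C, giving V_E = 0.966 V.
I_C = (V_CC − 0.2 − V_E)/R_C = (5.3 − 0.966)/0.82 = 5.29 mA.
Check: I_B = (2.7 − 0.966)/22 = 0.0788 mA, and β·I_B = 15.8 mA > I_C, confirming saturation.

saturation; I_C ≈ 5.3 mA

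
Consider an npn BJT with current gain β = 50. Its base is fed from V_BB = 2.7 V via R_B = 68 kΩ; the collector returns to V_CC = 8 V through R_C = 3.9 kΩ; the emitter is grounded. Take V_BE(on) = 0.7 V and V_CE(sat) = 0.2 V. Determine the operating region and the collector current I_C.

active; I_C ≈ 1.5 mA

Assume active. Base-emitter loop: I_B = (V_BB − V_BE)/R_B = (2.7 − 0.7)/68 = 0.0294 mA.
I_C = β·I_B = 50×0.0294 = 1.47 mA.
V_CE = V_CC − I_C·R_C = 8 − 1.47×3.9 = 2.26 V > V_CE(sat), so the active-region assumption holds.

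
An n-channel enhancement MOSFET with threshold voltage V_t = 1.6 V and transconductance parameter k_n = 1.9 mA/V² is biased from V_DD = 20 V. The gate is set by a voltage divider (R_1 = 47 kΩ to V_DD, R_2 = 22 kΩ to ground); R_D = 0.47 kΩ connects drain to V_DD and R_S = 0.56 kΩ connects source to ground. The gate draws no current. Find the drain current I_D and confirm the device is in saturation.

V_G = V_DD·R_2/(R_1+R_2) = 20×22/69 = 6.38 V.
Assume saturation: I_D = (k_n/2)(V_GS − V_t)² with V_GS = V_G − I_D·R_S = 6.38 − 0.56·I_D.
Substituting gives 0.298·I_D² − 6.08·I_D + 21.7 = 0, with roots I_D = 4.6 or 15.8 mA.
The root I_D = 15.8 mA gives V_GS = -2.48 V ≤ V_t, so take I_D = 4.6 mA.
Then V_GS = 3.8 V and V_DS = V_DD − I_D(R_D+R_S) = 20 − 4.6×1.03 = 15.3 V.
Saturation requires V_DS ≥ V_GS − V_t = 2.2 V; 15.3 ≥ 2.2 ✓.

I_D ≈ 4.6 mA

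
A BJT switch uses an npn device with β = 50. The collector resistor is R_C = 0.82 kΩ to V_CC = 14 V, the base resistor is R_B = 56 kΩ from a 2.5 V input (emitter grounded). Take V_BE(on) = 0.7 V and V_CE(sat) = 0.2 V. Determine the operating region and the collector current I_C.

Assume active. Base-emitter loop: I_B = (V_BB − V_BE)/R_B = (2.5 − 0.7)/56 = 0.0321 mA.
I_C = β·I_B = 50×0.0321 = 1.61 mA.
V_CE = V_CC − I_C·R_C = 14 − 1.61×0.82 = 12.7 V > V_CE(sat), so the active-region assumption holds.

active; I_C ≈ 1.6 mA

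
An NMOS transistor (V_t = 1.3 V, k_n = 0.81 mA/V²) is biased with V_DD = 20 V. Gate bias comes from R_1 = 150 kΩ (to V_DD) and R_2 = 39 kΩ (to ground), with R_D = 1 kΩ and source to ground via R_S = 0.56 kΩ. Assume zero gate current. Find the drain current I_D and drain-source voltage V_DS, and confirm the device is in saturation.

I_D ≈ 1.6 mA, V_DS ≈ 18 V

V_G = V_DD·R_2/(R_1+R_2) = 20×39/189 = 4.13 V.
Assume saturation: I_D = (k_n/2)(V_GS − V_t)² with V_GS = V_G − I_D·R_S = 4.13 − 0.56·I_D.
Substituting gives 0.127·I_D² − 2.28·I_D + 3.24 = 0, with roots I_D = 1.55 or 16.4 mA.
The root I_D = 16.4 mA gives V_GS = -5.07 V ≤ V_t, so take I_D = 1.55 mA.
Then V_GS = 3.26 V and V_DS = V_DD − I_D(R_D+R_S) = 20 − 1.55×1.56 = 17.6 V.
Saturation requires V_DS ≥ V_GS − V_t = 1.96 V; 17.6 ≥ 1.96 ✓.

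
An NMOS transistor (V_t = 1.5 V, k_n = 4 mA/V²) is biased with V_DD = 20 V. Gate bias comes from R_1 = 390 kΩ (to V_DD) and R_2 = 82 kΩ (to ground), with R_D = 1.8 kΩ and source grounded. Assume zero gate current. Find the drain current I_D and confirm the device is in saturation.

I_D ≈ 7.8 mA

V_G = V_DD·R_2/(R_1+R_2) = 20×82/472 = 3.47 V. With the source grounded, V_GS = V_G = 3.47 V.
Assume saturation: I_D = (k_n/2)(V_GS − V_t)² = (4/2)×(3.47 − 1.5)² = 2×1.97² = 7.8 mA.
V_DS = V_DD − I_D·R_D = 20 − 7.8×1.8 = 5.96 V.
Saturation requires V_DS ≥ V_GS − V_t = 1.97 V; 5.96 ≥ 1.97 ✓.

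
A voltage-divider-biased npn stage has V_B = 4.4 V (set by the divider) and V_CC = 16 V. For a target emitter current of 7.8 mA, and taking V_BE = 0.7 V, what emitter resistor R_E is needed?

V_E = V_B − V_BE = 4.4 − 0.7 = 3.7 V.
R_E = V_E / I_E = 3.7 / 7.8 = 0.474 kΩ.

R_E ≈ 0.47 kΩ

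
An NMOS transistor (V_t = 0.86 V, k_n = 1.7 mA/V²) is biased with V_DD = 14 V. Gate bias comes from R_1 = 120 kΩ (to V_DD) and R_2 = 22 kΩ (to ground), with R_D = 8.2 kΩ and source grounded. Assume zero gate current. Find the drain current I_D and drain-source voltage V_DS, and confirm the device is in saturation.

I_D ≈ 1.5 mA, V_DS ≈ 2.1 V

V_G = V_DD·R_2/(R_1+R_2) = 14×22/142 = 2.17 V. With the source grounded, V_GS = V_G = 2.17 V.
Assume saturation: I_D = (k_n/2)(V_GS − V_t)² = (1.7/2)×(2.17 − 0.86)² = 0.85×1.31² = 1.46 mA.
V_DS = V_DD − I_D·R_D = 14 − 1.46×8.2 = 2.06 V.
Saturation requires V_DS ≥ V_GS − V_t = 1.31 V; 2.06 ≥ 1.31 ✓.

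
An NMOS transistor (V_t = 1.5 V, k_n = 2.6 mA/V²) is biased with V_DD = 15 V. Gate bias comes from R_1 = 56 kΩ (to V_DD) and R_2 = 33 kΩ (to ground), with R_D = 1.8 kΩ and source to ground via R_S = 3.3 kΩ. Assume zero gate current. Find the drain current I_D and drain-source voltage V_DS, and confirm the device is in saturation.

I_D ≈ 0.97 mA, V_DS ≈ 10 V

V_G = V_DD·R_2/(R_1+R_2) = 15×33/89 = 5.56 V.
Assume saturation: I_D = (k_n/2)(V_GS − V_t)² with V_GS = V_G − I_D·R_S = 5.56 − 3.3·I_D.
Substituting gives 14.2·I_D² − 35.9·I_D + 21.4 = 0, with roots I_D = 0.969 or 1.56 mA.
The root I_D = 1.56 mA gives V_GS = 0.403 V ≤ V_t, so take I_D = 0.969 mA.
Then V_GS = 2.36 V and V_DS = V_DD − I_D(R_D+R_S) = 15 − 0.969×5.1 = 10.1 V.
Saturation requires V_DS ≥ V_GS − V_t = 0.863 V; 10.1 ≥ 0.863 ✓.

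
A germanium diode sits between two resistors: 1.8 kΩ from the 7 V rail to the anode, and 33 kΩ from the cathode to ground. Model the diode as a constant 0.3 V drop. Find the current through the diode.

I ≈ 0.19 mA

The two resistors are in series with the diode, so KVL gives 7 = I·1.8 + 0.3 + I·33.
I = (7 − 0.3) / (1.8 + 33) kΩ = 6.7 / 34.8 = 0.193 mA.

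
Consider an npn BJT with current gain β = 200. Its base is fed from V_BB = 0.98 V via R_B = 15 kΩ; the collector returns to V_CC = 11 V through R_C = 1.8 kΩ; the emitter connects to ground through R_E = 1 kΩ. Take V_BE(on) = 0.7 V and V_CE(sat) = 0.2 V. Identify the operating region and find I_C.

Assume active. Base-emitter loop: I_B = (V_BB − V_BE)/(R_B + (β+1)R_E) = (0.98 − 0.7)/(15 + 201×1) = 0.0013 mA.
I_C = β·I_B = 200×0.0013 = 0.259 mA.
V_CE = V_CC − I_C·R_C − I_E·R_E = 11 − 0.259×1.8 − 0.261×1 = 10.3 V > V_CE(sat), so the active-region assumption holds.

active; I_C ≈ 0.26 mA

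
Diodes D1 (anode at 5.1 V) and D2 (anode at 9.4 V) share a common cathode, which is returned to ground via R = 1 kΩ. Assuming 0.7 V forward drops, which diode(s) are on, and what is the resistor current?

Assume both conduct. Then node N would need to be at both 5.1−0.7 = 4.4 V and 9.4−0.7 = 8.7 V, which is impossible.
Assume only D2 conducts: V_N = 9.4 − 0.7 = 8.7 V, so I_R = 8.7/1 = 8.7 mA.
Check D1: its anode-to-cathode voltage is 5.1 − 8.7 = -3.6 V < 0.7 V, so it is off. The assumption is consistent.

Only D2 conducts; I_R ≈ 8.7 mA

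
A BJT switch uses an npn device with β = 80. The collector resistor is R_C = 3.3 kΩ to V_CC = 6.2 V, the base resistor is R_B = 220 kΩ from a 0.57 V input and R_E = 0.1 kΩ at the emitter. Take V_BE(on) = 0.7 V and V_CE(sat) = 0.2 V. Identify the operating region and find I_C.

cutoff; I_C ≈ 0

V_BB = 0.57 V ≤ V_BE(on) = 0.7 V, so the base-emitter junction is not forward biased.
The transistor is in cutoff: I_B = I_C = 0.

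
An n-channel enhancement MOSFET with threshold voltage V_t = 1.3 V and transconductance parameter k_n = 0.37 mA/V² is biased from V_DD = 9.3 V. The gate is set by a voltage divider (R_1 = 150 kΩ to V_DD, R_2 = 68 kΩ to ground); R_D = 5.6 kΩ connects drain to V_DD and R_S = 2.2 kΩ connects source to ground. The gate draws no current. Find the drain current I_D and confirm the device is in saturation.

I_D ≈ 0.23 mA

V_G = V_DD·R_2/(R_1+R_2) = 9.3×68/218 = 2.9 V.
Assume saturation: I_D = (k_n/2)(V_GS − V_t)² with V_GS = V_G − I_D·R_S = 2.9 − 2.2·I_D.
Substituting gives 0.895·I_D² − 2.3·I_D + 0.474 = 0, with roots I_D = 0.226 or 2.35 mA.
The root I_D = 2.35 mA gives V_GS = -2.26 V ≤ V_t, so take I_D = 0.226 mA.
Then V_GS = 2.4 V and V_DS = V_DD − I_D(R_D+R_S) = 9.3 − 0.226×7.8 = 7.54 V.
Saturation requires V_DS ≥ V_GS − V_t = 1.1 V; 7.54 ≥ 1.1 ✓.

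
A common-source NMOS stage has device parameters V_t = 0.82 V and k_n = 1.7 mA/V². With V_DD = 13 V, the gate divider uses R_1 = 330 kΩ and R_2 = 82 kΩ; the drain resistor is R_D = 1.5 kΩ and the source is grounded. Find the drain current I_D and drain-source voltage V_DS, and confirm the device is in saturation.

I_D ≈ 2.7 mA, V_DS ≈ 9 V

V_G = V_DD·R_2/(R_1+R_2) = 13×82/412 = 2.59 V. With the source grounded, V_GS = V_G = 2.59 V.
Assume saturation: I_D = (k_n/2)(V_GS − V_t)² = (1.7/2)×(2.59 − 0.82)² = 0.85×1.77² = 2.66 mA.
V_DS = V_DD − I_D·R_D = 13 − 2.66×1.5 = 9.02 V.
Saturation requires V_DS ≥ V_GS − V_t = 1.77 V; 9.02 ≥ 1.77 ✓.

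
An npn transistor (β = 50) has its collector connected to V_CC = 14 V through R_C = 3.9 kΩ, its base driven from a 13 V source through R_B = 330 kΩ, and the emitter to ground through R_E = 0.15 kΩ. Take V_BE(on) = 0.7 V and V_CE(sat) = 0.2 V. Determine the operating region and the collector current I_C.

active; I_C ≈ 1.8 mA

Assume active. Base-emitter loop: I_B = (V_BB − V_BE)/(R_B + (β+1)R_E) = (13 − 0.7)/(330 + 51×0.15) = 0.0364 mA.
I_C = β·I_B = 50×0.0364 = 1.82 mA.
V_CE = V_CC − I_C·R_C − I_E·R_E = 14 − 1.82×3.9 − 1.86×0.15 = 6.62 V > V_CE(sat), so the active-region assumption holds.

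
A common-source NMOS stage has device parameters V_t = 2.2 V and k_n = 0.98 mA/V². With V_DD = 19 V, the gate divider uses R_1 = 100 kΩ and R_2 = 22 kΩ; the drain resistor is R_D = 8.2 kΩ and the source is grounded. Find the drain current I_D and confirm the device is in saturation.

I_D ≈ 0.74 mA

V_G = V_DD·R_2/(R_1+R_2) = 19×22/122 = 3.43 V. With the source grounded, V_GS = V_G = 3.43 V.
Assume saturation: I_D = (k_n/2)(V_GS − V_t)² = (0.98/2)×(3.43 − 2.2)² = 0.49×1.23² = 0.737 mA.
V_DS = V_DD − I_D·R_D = 19 − 0.737×8.2 = 13 V.
Saturation requires V_DS ≥ V_GS − V_t = 1.23 V; 13 ≥ 1.23 ✓.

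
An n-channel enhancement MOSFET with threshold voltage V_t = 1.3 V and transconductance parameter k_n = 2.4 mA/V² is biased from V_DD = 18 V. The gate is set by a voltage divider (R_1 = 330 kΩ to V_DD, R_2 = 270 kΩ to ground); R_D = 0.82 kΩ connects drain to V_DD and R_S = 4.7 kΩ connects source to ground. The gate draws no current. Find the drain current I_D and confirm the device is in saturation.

I_D ≈ 1.2 mA

V_G = V_DD·R_2/(R_1+R_2) = 18×270/600 = 8.1 V.
Assume saturation: I_D = (k_n/2)(V_GS − V_t)² with V_GS = V_G − I_D·R_S = 8.1 − 4.7·I_D.
Substituting gives 26.5·I_D² − 77.7·I_D + 55.5 = 0, with roots I_D = 1.23 or 1.7 mA.
The root I_D = 1.7 mA gives V_GS = 0.11 V ≤ V_t, so take I_D = 1.23 mA.
Then V_GS = 2.31 V and V_DS = V_DD − I_D(R_D+R_S) = 18 − 1.23×5.52 = 11.2 V.
Saturation requires V_DS ≥ V_GS − V_t = 1.01 V; 11.2 ≥ 1.01 ✓.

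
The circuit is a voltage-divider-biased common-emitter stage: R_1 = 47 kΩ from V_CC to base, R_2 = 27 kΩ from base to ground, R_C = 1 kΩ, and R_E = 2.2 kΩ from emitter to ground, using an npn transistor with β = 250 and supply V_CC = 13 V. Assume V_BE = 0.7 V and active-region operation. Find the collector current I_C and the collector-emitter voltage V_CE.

Thevenize the base divider: V_Th = V_CC·R_2/(R_1+R_2) = 13×27/74 = 4.74 V, R_Th = R_1‖R_2 = 17.1 kΩ.
Base-emitter loop: V_Th = I_B·R_Th + V_BE + (β+1)I_B·R_E, so I_B = (4.74 − 0.7) / (17.1 + 251×2.2) = 0.0071 mA.
I_C = β·I_B = 250×0.0071 = 1.78 mA, and I_E = (β+1)I_B = 1.78 mA.
V_CE = V_CC − I_C·R_C − I_E·R_E = 13 − 1.78×1 − 1.78×2.2 = 7.3 V.
V_CE = 7.3 V > 0.2 V confirms active-region operation.

I_C ≈ 1.8 mA, V_CE ≈ 7.3 V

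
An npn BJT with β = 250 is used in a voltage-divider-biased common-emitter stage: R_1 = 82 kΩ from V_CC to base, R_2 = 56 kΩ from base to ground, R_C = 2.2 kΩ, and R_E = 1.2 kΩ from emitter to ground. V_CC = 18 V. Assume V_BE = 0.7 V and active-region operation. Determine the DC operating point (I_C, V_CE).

I_C ≈ 4.9 mA, V_CE ≈ 1.2 V

Thevenize the base divider: V_Th = V_CC·R_2/(R_1+R_2) = 18×56/138 = 7.3 V, R_Th = R_1‖R_2 = 33.3 kΩ.
Base-emitter loop: V_Th = I_B·R_Th + V_BE + (β+1)I_B·R_E, so I_B = (7.3 − 0.7) / (33.3 + 251×1.2) = 0.0197 mA.
I_C = β·I_B = 250×0.0197 = 4.94 mA, and I_E = (β+1)I_B = 4.96 mA.
V_CE = V_CC − I_C·R_C − I_E·R_E = 18 − 4.94×2.2 − 4.96×1.2 = 1.19 V.
V_CE = 1.19 V > 0.2 V confirms active-region operation.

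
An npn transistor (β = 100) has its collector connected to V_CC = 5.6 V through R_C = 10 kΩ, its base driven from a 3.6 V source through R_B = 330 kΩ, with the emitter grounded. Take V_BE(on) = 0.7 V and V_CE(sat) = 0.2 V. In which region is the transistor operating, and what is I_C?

saturation; I_C ≈ 0.54 mA

Assume active: I_B = (3.6 − 0.7)/330 = 0.00879 mA, giving I_C = β·I_B = 0.879 mA.
But then V_CE = 5.6 − 0.879×10 = -3.19 V < V_CE(sat) = 0.2 V — impossible in the active region.
So the transistor is saturated. With V_CE = 0.2 V, I_C = (V_CC − 0.2)/R_C = 5.4/10 = 0.54 mA.
Check: β·I_B = 0.879 mA > I_C = 0.54 mA, confirming saturation.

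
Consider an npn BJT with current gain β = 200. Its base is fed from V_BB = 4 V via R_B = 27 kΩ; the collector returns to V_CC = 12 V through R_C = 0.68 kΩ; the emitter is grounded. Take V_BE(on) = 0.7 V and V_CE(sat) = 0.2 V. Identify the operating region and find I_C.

saturation; I_C ≈ 17 mA

Assume active: I_B = (4 − 0.7)/27 = 0.122 mA, giving I_C = β·I_B = 24.4 mA.
But then V_CE = 12 − 24.4×0.68 = -4.62 V < V_CE(sat) = 0.2 V — impossible in the active region.
So the transistor is saturated. With V_CE = 0.2 V, I_C = (V_CC − 0.2)/R_C = 11.8/0.68 = 17.4 mA.
Check: β·I_B = 24.4 mA > I_C = 17.4 mA, confirming saturation.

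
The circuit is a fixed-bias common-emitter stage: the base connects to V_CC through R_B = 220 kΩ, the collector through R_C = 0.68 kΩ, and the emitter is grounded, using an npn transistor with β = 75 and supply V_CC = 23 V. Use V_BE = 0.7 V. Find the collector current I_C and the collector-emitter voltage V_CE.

I_C ≈ 7.6 mA, V_CE ≈ 18 V

Base loop: V_CC = I_B·R_B + V_BE, so I_B = (23 − 0.7)/220 kΩ = 0.101 mA.
In the active region I_C = β·I_B = 75 × 0.101 = 7.6 mA.
Collector loop: V_CE = V_CC − I_C·R_C = 23 − 7.6×0.68 = 17.8 V.
Since V_CE = 17.8 V > V_CE(sat) ≈ 0.2 V, the transistor is in the active region as assumed.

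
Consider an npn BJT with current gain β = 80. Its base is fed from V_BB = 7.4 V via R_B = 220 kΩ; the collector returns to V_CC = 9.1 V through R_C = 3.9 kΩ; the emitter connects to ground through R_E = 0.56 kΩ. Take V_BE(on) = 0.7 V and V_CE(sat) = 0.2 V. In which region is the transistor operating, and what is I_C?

saturation; I_C ≈ 2 mA

Assume active: I_B = (7.4 − 0.7)/(220 + 81×0.56) = 0.0252 mA, I_C = β·I_B = 2.02 mA.
Then V_CE = 9.1 − 2.02×3.9 − 2.05×0.56 = 0.0771 V < 0.2 V — the active assumption fails.
Re-solve with V_CE = 0.2 V. KCL at the emitter: V_E/R_E = (V_BB−0.7−V_E)/R_B + (V_CC−0.2−V_E)/R_C, giving V_E = 1.13 V.
I_C = (V_CC − 0.2 − V_E)/R_C = (8.9 − 1.13)/3.9 = 1.99 mA.
Check: I_B = (6.7 − 1.13)/220 = 0.0253 mA, and β·I_B = 2.03 mA > I_C, confirming saturation.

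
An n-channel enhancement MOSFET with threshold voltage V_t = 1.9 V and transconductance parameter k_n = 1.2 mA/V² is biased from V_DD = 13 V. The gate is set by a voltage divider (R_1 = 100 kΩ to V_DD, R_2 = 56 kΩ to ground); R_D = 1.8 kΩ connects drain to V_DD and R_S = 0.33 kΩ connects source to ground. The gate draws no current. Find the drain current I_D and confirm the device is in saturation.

I_D ≈ 2.4 mA

V_G = V_DD·R_2/(R_1+R_2) = 13×56/156 = 4.67 V.
Assume saturation: I_D = (k_n/2)(V_GS − V_t)² with V_GS = V_G − I_D·R_S = 4.67 − 0.33·I_D.
Substituting gives 0.0653·I_D² − 2.1·I_D + 4.59 = 0, with roots I_D = 2.37 or 29.7 mA.
The root I_D = 29.7 mA gives V_GS = -5.14 V ≤ V_t, so take I_D = 2.37 mA.
Then V_GS = 3.89 V and V_DS = V_DD − I_D(R_D+R_S) = 13 − 2.37×2.13 = 7.96 V.
Saturation requires V_DS ≥ V_GS − V_t = 1.99 V; 7.96 ≥ 1.99 ✓.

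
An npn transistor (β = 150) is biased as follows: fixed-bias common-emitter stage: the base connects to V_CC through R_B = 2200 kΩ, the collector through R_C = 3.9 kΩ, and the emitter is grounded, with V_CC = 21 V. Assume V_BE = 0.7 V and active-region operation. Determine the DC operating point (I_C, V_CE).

I_C ≈ 1.4 mA, V_CE ≈ 16 V

Base loop: V_CC = I_B·R_B + V_BE, so I_B = (21 − 0.7)/2200 kΩ = 0.00923 mA.
In the active region I_C = β·I_B = 150 × 0.00923 = 1.38 mA.
Collector loop: V_CE = V_CC − I_C·R_C = 21 − 1.38×3.9 = 15.6 V.
Since V_CE = 15.6 V > V_CE(sat) ≈ 0.2 V, the transistor is in the active region as assumed.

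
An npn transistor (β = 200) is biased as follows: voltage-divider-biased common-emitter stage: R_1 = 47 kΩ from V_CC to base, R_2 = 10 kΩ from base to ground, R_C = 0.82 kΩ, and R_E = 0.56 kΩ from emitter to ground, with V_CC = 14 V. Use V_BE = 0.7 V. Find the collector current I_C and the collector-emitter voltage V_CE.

Thevenize the base divider: V_Th = V_CC·R_2/(R_1+R_2) = 14×10/57 = 2.46 V, R_Th = R_1‖R_2 = 8.25 kΩ.
Base-emitter loop: V_Th = I_B·R_Th + V_BE + (β+1)I_B·R_E, so I_B = (2.46 − 0.7) / (8.25 + 201×0.56) = 0.0145 mA.
I_C = β·I_B = 200×0.0145 = 2.91 mA, and I_E = (β+1)I_B = 2.92 mA.
V_CE = V_CC − I_C·R_C − I_E·R_E = 14 − 2.91×0.82 − 2.92×0.56 = 9.98 V.
V_CE = 9.98 V > 0.2 V confirms active-region operation.

I_C ≈ 2.9 mA, V_CE ≈ 10 V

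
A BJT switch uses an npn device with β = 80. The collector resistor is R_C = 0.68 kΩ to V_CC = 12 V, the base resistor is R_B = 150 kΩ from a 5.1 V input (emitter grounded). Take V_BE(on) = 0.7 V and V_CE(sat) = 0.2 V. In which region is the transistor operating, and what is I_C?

active; I_C ≈ 2.3 mA

Assume active. Base-emitter loop: I_B = (V_BB − V_BE)/R_B = (5.1 − 0.7)/150 = 0.0293 mA.
I_C = β·I_B = 80×0.0293 = 2.35 mA.
V_CE = V_CC − I_C·R_C = 12 − 2.35×0.68 = 10.4 V > V_CE(sat), so the active-region assumption holds.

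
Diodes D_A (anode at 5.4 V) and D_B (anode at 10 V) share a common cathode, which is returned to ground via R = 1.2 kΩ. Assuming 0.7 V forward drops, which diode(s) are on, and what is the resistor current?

Assume both conduct. Then node N would need to be at both 5.4−0.7 = 4.7 V and 10−0.7 = 9.3 V, which is impossible.
Assume only D_B conducts: V_N = 10 − 0.7 = 9.3 V, so I_R = 9.3/1.2 = 7.75 mA.
Check D_A: its anode-to-cathode voltage is 5.4 − 9.3 = -3.9 V < 0.7 V, so it is off. The assumption is consistent.

Only D_B conducts; I_R ≈ 7.8 mA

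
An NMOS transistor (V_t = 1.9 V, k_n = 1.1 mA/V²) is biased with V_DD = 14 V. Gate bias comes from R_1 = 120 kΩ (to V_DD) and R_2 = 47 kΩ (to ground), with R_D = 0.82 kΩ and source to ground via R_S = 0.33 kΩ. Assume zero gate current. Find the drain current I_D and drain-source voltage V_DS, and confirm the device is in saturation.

V_G = V_DD·R_2/(R_1+R_2) = 14×47/167 = 3.94 V.
Assume saturation: I_D = (k_n/2)(V_GS − V_t)² with V_GS = V_G − I_D·R_S = 3.94 − 0.33·I_D.
Substituting gives 0.0599·I_D² − 1.74·I_D + 2.29 = 0, with roots I_D = 1.38 or 27.7 mA.
The root I_D = 27.7 mA gives V_GS = -5.19 V ≤ V_t, so take I_D = 1.38 mA.
Then V_GS = 3.48 V and V_DS = V_DD − I_D(R_D+R_S) = 14 − 1.38×1.15 = 12.4 V.
Saturation requires V_DS ≥ V_GS − V_t = 1.58 V; 12.4 ≥ 1.58 ✓.

I_D ≈ 1.4 mA, V_DS ≈ 12 V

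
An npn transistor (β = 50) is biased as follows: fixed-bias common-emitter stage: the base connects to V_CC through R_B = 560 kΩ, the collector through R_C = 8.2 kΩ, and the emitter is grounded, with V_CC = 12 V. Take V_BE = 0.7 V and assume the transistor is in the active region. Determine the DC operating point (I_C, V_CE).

I_C ≈ 1 mA, V_CE ≈ 3.7 V

Base loop: V_CC = I_B·R_B + V_BE, so I_B = (12 − 0.7)/560 kΩ = 0.0202 mA.
In the active region I_C = β·I_B = 50 × 0.0202 = 1.01 mA.
Collector loop: V_CE = V_CC − I_C·R_C = 12 − 1.01×8.2 = 3.73 V.
Since V_CE = 3.73 V > V_CE(sat) ≈ 0.2 V, the transistor is in the active region as assumed.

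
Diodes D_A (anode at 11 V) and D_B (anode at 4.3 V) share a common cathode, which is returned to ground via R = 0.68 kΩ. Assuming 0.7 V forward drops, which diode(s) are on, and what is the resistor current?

Assume both conduct. Then node N would need to be at both 11−0.7 = 10.3 V and 4.3−0.7 = 3.6 V, which is impossible.
Assume only D_A conducts: V_N = 11 − 0.7 = 10.3 V, so I_R = 10.3/0.68 = 15.1 mA.
Check D_B: its anode-to-cathode voltage is 4.3 − 10.3 = -6 V < 0.7 V, so it is off. The assumption is consistent.

Only D_A conducts; I_R ≈ 15 mA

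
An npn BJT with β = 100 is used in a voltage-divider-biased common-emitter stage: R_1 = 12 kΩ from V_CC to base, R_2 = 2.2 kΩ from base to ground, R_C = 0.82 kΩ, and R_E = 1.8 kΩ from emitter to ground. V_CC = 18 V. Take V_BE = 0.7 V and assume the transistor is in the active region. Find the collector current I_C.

I_C ≈ 1.1 mA

Thevenize the base divider: V_Th = V_CC·R_2/(R_1+R_2) = 18×2.2/14.2 = 2.79 V, R_Th = R_1‖R_2 = 1.86 kΩ.
Base-emitter loop: V_Th = I_B·R_Th + V_BE + (β+1)I_B·R_E, so I_B = (2.79 − 0.7) / (1.86 + 101×1.8) = 0.0114 mA.
I_C = β·I_B = 100×0.0114 = 1.14 mA, and I_E = (β+1)I_B = 1.15 mA.
V_CE = V_CC − I_C·R_C − I_E·R_E = 18 − 1.14×0.82 − 1.15×1.8 = 15 V.
V_CE = 15 V > 0.2 V confirms active-region operation.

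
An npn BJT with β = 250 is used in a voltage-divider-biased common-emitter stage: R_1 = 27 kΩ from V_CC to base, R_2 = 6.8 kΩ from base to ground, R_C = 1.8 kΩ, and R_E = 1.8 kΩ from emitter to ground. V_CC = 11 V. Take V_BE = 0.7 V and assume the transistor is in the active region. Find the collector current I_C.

I_C ≈ 0.83 mA

Thevenize the base divider: V_Th = V_CC·R_2/(R_1+R_2) = 11×6.8/33.8 = 2.21 V, R_Th = R_1‖R_2 = 5.43 kΩ.
Base-emitter loop: V_Th = I_B·R_Th + V_BE + (β+1)I_B·R_E, so I_B = (2.21 − 0.7) / (5.43 + 251×1.8) = 0.00331 mA.
I_C = β·I_B = 250×0.00331 = 0.827 mA, and I_E = (β+1)I_B = 0.831 mA.
V_CE = V_CC − I_C·R_C − I_E·R_E = 11 − 0.827×1.8 − 0.831×1.8 = 8.02 V.
V_CE = 8.02 V > 0.2 V confirms active-region operation.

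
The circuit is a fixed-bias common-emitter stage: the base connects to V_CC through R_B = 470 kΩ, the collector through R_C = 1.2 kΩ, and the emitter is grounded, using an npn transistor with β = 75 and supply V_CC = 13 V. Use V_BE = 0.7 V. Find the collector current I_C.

I_C ≈ 2 mA

Base loop: V_CC = I_B·R_B + V_BE, so I_B = (13 − 0.7)/470 kΩ = 0.0262 mA.
In the active region I_C = β·I_B = 75 × 0.0262 = 1.96 mA.
Collector loop: V_CE = V_CC − I_C·R_C = 13 − 1.96×1.2 = 10.6 V.
Since V_CE = 10.6 V > V_CE(sat) ≈ 0.2 V, the transistor is in the active region as assumed.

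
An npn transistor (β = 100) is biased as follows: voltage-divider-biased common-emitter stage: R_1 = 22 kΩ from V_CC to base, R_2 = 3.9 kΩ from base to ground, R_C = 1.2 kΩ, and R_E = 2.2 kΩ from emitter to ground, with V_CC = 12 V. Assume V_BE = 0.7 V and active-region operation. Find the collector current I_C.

I_C ≈ 0.49 mA

Thevenize the base divider: V_Th = V_CC·R_2/(R_1+R_2) = 12×3.9/25.9 = 1.81 V, R_Th = R_1‖R_2 = 3.31 kΩ.
Base-emitter loop: V_Th = I_B·R_Th + V_BE + (β+1)I_B·R_E, so I_B = (1.81 − 0.7) / (3.31 + 101×2.2) = 0.00491 mA.
I_C = β·I_B = 100×0.00491 = 0.491 mA, and I_E = (β+1)I_B = 0.496 mA.
V_CE = V_CC − I_C·R_C − I_E·R_E = 12 − 0.491×1.2 − 0.496×2.2 = 10.3 V.
V_CE = 10.3 V > 0.2 V confirms active-region operation.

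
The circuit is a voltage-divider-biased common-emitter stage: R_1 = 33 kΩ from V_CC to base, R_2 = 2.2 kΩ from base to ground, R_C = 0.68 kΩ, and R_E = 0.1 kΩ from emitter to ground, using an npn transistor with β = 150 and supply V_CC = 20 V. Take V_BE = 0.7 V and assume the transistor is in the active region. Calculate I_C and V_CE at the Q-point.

I_C ≈ 4.8 mA, V_CE ≈ 16 V

Thevenize the base divider: V_Th = V_CC·R_2/(R_1+R_2) = 20×2.2/35.2 = 1.25 V, R_Th = R_1‖R_2 = 2.06 kΩ.
Base-emitter loop: V_Th = I_B·R_Th + V_BE + (β+1)I_B·R_E, so I_B = (1.25 − 0.7) / (2.06 + 151×0.1) = 0.032 mA.
I_C = β·I_B = 150×0.032 = 4.81 mA, and I_E = (β+1)I_B = 4.84 mA.
V_CE = V_CC − I_C·R_C − I_E·R_E = 20 − 4.81×0.68 − 4.84×0.1 = 16.2 V.
V_CE = 16.2 V > 0.2 V confirms active-region operation.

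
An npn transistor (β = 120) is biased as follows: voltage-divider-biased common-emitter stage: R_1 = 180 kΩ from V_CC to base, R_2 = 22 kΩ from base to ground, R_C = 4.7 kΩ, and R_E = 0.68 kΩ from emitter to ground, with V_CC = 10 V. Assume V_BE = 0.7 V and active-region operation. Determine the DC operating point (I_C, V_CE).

I_C ≈ 0.46 mA, V_CE ≈ 7.5 V

Thevenize the base divider: V_Th = V_CC·R_2/(R_1+R_2) = 10×22/202 = 1.09 V, R_Th = R_1‖R_2 = 19.6 kΩ.
Base-emitter loop: V_Th = I_B·R_Th + V_BE + (β+1)I_B·R_E, so I_B = (1.09 − 0.7) / (19.6 + 121×0.68) = 0.00382 mA.
I_C = β·I_B = 120×0.00382 = 0.458 mA, and I_E = (β+1)I_B = 0.462 mA.
V_CE = V_CC − I_C·R_C − I_E·R_E = 10 − 0.458×4.7 − 0.462×0.68 = 7.53 V.
V_CE = 7.53 V > 0.2 V confirms active-region operation.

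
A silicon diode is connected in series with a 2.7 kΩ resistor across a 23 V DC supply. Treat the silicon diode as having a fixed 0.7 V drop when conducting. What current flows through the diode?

I ≈ 8.3 mA

KVL around the loop: 23 = V_D + I·R = 0.7 + I × 2.7 kΩ.
So I = (23 − 0.7) / 2.7 kΩ = 22.3 / 2.7 = 8.26 mA.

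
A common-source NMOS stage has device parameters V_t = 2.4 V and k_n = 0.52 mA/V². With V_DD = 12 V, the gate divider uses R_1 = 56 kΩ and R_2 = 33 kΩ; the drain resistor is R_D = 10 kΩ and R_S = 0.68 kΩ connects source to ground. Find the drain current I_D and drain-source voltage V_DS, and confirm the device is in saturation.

I_D ≈ 0.66 mA, V_DS ≈ 4.9 V

V_G = V_DD·R_2/(R_1+R_2) = 12×33/89 = 4.45 V.
Assume saturation: I_D = (k_n/2)(V_GS − V_t)² with V_GS = V_G − I_D·R_S = 4.45 − 0.68·I_D.
Substituting gives 0.12·I_D² − 1.72·I_D + 1.09 = 0, with roots I_D = 0.664 or 13.7 mA.
The root I_D = 13.7 mA gives V_GS = -4.85 V ≤ V_t, so take I_D = 0.664 mA.
Then V_GS = 4 V and V_DS = V_DD − I_D(R_D+R_S) = 12 − 0.664×10.7 = 4.91 V.
Saturation requires V_DS ≥ V_GS − V_t = 1.6 V; 4.91 ≥ 1.6 ✓.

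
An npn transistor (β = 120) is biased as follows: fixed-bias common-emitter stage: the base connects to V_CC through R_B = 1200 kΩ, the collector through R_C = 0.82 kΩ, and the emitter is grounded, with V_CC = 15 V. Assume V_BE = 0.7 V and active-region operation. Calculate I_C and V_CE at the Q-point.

I_C ≈ 1.4 mA, V_CE ≈ 14 V

Base loop: V_CC = I_B·R_B + V_BE, so I_B = (15 − 0.7)/1200 kΩ = 0.0119 mA.
In the active region I_C = β·I_B = 120 × 0.0119 = 1.43 mA.
Collector loop: V_CE = V_CC − I_C·R_C = 15 − 1.43×0.82 = 13.8 V.
Since V_CE = 13.8 V > V_CE(sat) ≈ 0.2 V, the transistor is in the active region as assumed.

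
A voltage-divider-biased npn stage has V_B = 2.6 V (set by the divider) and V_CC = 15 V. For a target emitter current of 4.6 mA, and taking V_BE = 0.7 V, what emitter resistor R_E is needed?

V_E = V_B − V_BE = 2.6 − 0.7 = 1.9 V.
R_E = V_E / I_E = 1.9 / 4.6 = 0.413 kΩ.

R_E ≈ 0.41 kΩ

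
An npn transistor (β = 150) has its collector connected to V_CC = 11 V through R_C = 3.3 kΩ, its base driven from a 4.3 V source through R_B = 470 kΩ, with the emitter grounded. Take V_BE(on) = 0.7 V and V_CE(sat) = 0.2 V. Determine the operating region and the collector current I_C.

Assume active. Base-emitter loop: I_B = (V_BB − V_BE)/R_B = (4.3 − 0.7)/470 = 0.00766 mA.
I_C = β·I_B = 150×0.00766 = 1.15 mA.
V_CE = V_CC − I_C·R_C = 11 − 1.15×3.3 = 7.21 V > V_CE(sat), so the active-region assumption holds.

active; I_C ≈ 1.1 mA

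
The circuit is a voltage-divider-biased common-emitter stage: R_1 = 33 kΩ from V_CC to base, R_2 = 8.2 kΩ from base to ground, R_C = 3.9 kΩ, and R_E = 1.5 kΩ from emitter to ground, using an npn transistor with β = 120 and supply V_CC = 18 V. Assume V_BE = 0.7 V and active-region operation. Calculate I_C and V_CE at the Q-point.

I_C ≈ 1.8 mA, V_CE ≈ 8 V

Thevenize the base divider: V_Th = V_CC·R_2/(R_1+R_2) = 18×8.2/41.2 = 3.58 V, R_Th = R_1‖R_2 = 6.57 kΩ.
Base-emitter loop: V_Th = I_B·R_Th + V_BE + (β+1)I_B·R_E, so I_B = (3.58 − 0.7) / (6.57 + 121×1.5) = 0.0153 mA.
I_C = β·I_B = 120×0.0153 = 1.84 mA, and I_E = (β+1)I_B = 1.85 mA.
V_CE = V_CC − I_C·R_C − I_E·R_E = 18 − 1.84×3.9 − 1.85×1.5 = 8.05 V.
V_CE = 8.05 V > 0.2 V confirms active-region operation.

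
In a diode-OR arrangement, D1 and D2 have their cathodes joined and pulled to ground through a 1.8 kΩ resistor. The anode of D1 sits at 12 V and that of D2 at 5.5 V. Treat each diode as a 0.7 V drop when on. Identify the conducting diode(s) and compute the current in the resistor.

Assume both conduct. Then node N would need to be at both 12−0.7 = 11.3 V and 5.5−0.7 = 4.8 V, which is impossible.
Assume only D1 conducts: V_N = 12 − 0.7 = 11.3 V, so I_R = 11.3/1.8 = 6.28 mA.
Check D2: its anode-to-cathode voltage is 5.5 − 11.3 = -5.8 V < 0.7 V, so it is off. The assumption is consistent.

Only D1 conducts; I_R ≈ 6.3 mA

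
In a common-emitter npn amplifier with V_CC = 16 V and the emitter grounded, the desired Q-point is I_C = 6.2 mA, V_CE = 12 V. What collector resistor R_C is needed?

Collector loop: V_CC = I_C·R_C + V_CE.
R_C = (V_CC − V_CE)/I_C = (16 − 12)/6.2 = 0.645 kΩ.

R_C ≈ 0.65 kΩ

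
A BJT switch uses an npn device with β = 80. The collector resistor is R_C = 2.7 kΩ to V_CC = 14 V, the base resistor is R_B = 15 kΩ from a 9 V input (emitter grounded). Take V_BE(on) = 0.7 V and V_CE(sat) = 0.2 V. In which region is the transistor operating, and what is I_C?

Assume active: I_B = (9 − 0.7)/15 = 0.553 mA, giving I_C = β·I_B = 44.3 mA.
But then V_CE = 14 − 44.3×2.7 = -106 V < V_CE(sat) = 0.2 V — impossible in the active region.
So the transistor is saturated. With V_CE = 0.2 V, I_C = (V_CC − 0.2)/R_C = 13.8/2.7 = 5.11 mA.
Check: β·I_B = 44.3 mA > I_C = 5.11 mA, confirming saturation.

saturation; I_C ≈ 5.1 mA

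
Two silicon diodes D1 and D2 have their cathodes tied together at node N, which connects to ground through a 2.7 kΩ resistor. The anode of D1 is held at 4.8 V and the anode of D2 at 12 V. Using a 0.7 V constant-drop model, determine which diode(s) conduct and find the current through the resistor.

Only D2 conducts; I_R ≈ 4.2 mA

Assume both conduct. Then node N would need to be at both 4.8−0.7 = 4.1 V and 12−0.7 = 11.3 V, which is impossible.
Assume only D2 conducts: V_N = 12 − 0.7 = 11.3 V, so I_R = 11.3/2.7 = 4.19 mA.
Check D1: its anode-to-cathode voltage is 4.8 − 11.3 = -6.5 V < 0.7 V, so it is off. The assumption is consistent.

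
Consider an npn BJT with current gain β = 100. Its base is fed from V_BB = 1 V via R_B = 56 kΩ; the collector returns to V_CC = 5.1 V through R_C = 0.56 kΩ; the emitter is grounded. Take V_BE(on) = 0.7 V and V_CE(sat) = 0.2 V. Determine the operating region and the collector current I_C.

active; I_C ≈ 0.54 mA

Assume active. Base-emitter loop: I_B = (V_BB − V_BE)/R_B = (1 − 0.7)/56 = 0.00536 mA.
I_C = β·I_B = 100×0.00536 = 0.536 mA.
V_CE = V_CC − I_C·R_C = 5.1 − 0.536×0.56 = 4.8 V > V_CE(sat), so the active-region assumption holds.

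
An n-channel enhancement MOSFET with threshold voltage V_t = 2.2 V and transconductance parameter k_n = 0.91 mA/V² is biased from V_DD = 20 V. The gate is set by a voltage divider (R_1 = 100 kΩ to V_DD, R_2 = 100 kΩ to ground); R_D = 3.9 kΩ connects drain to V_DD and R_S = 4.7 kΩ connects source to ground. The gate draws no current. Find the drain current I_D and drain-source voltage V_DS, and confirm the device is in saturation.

V_G = V_DD·R_2/(R_1+R_2) = 20×100/200 = 10 V.
Assume saturation: I_D = (k_n/2)(V_GS − V_t)² with V_GS = V_G − I_D·R_S = 10 − 4.7·I_D.
Substituting gives 10.1·I_D² − 34.4·I_D + 27.7 = 0, with roots I_D = 1.3 or 2.12 mA.
The root I_D = 2.12 mA gives V_GS = 0.0421 V ≤ V_t, so take I_D = 1.3 mA.
Then V_GS = 3.89 V and V_DS = V_DD − I_D(R_D+R_S) = 20 − 1.3×8.6 = 8.82 V.
Saturation requires V_DS ≥ V_GS − V_t = 1.69 V; 8.82 ≥ 1.69 ✓.

I_D ≈ 1.3 mA, V_DS ≈ 8.8 V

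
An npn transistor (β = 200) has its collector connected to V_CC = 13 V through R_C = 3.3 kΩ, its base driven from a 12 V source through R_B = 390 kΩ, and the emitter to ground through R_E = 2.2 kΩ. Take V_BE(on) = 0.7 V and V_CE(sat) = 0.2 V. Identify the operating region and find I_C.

Assume active: I_B = (12 − 0.7)/(390 + 201×2.2) = 0.0136 mA, I_C = β·I_B = 2.72 mA.
Then V_CE = 13 − 2.72×3.3 − 2.73×2.2 = -1.97 V < 0.2 V — the active assumption fails.
Re-solve with V_CE = 0.2 V. KCL at the emitter: V_E/R_E = (V_BB−0.7−V_E)/R_B + (V_CC−0.2−V_E)/R_C, giving V_E = 5.14 V.
I_C = (V_CC − 0.2 − V_E)/R_C = (12.8 − 5.14)/3.3 = 2.32 mA.
Check: I_B = (11.3 − 5.14)/390 = 0.0158 mA, and β·I_B = 3.16 mA > I_C, confirming saturation.

saturation; I_C ≈ 2.3 mA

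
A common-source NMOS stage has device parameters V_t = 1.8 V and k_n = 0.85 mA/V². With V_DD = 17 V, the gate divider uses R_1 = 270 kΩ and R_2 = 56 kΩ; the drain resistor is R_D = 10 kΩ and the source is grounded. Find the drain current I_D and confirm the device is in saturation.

I_D ≈ 0.53 mA

V_G = V_DD·R_2/(R_1+R_2) = 17×56/326 = 2.92 V. With the source grounded, V_GS = V_G = 2.92 V.
Assume saturation: I_D = (k_n/2)(V_GS − V_t)² = (0.85/2)×(2.92 − 1.8)² = 0.425×1.12² = 0.533 mA.
V_DS = V_DD − I_D·R_D = 17 − 0.533×10 = 11.7 V.
Saturation requires V_DS ≥ V_GS − V_t = 1.12 V; 11.7 ≥ 1.12 ✓.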